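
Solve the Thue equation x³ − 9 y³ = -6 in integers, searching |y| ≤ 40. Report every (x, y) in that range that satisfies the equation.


The equation is x³ - 9y³ = -6. For fixed y, x³ = 9·y³ − 6, so a solution requires the RHS to be a perfect cube.
Strategy: iterate y from -40 to 40, compute RHS = 9·y³ − 6, and check whether it is a (positive or negative) perfect cube.
Check small values of y:
  y = 0: RHS = -6 is not a perfect cube.
  y = 1: RHS = 3 is not a perfect cube.
  y = -1: RHS = -15 is not a perfect cube.
  y = 2: RHS = 66 is not a perfect cube.
  y = -2: RHS = -78 is not a perfect cube.
  y = 3: RHS = 237 is not a perfect cube.
  y = -3: RHS = -249 is not a perfect cube.
Continuing the search up to |y| = 40 finds no solutions either.
No (x, y) in the scanned range satisfies the equation.

No integer solutions with |y| ≤ 40.


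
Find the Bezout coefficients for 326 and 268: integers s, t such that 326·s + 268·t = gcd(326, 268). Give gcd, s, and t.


Euclidean algorithm on (326, 268) — divide until remainder is 0:
  326 = 1 · 268 + 58
  268 = 4 · 58 + 36
  58 = 1 · 36 + 22
  36 = 1 · 22 + 14
  22 = 1 · 14 + 8
  14 = 1 · 8 + 6
  8 = 1 · 6 + 2
  6 = 3 · 2 + 0
gcd(326, 268) = 2.
Track Bezout coefficients alongside the remainders: start with r₀ = 326 = a·1 + b·0 (s = 1, t = 0) and r₁ = 268 = a·0 + b·1 (s = 0, t = 1); each new remainder r_{k+1} = r_{k-1} − q_k·r_k inherits s_{k+1} = s_{k-1} − q_k·s_k, t_{k+1} = t_{k-1} − q_k·t_k, so r_k = a·s_k + b·t_k at every step:
  q = 1: r = 58, s = 1 − 1·0 = 1, t = 0 − 1·1 = -1  (check: 326·1 + 268·(-1) = 58)
  q = 4: r = 36, s = 0 − 4·1 = -4, t = 1 − 4·(-1) = 5  (check: 326·(-4) + 268·5 = 36)
  q = 1: r = 22, s = 1 − 1·(-4) = 5, t = -1 − 1·5 = -6  (check: 326·5 + 268·(-6) = 22)
  q = 1: r = 14, s = -4 − 1·5 = -9, t = 5 − 1·(-6) = 11  (check: 326·(-9) + 268·11 = 14)
  q = 1: r = 8, s = 5 − 1·(-9) = 14, t = -6 − 1·11 = -17  (check: 326·14 + 268·(-17) = 8)
  q = 1: r = 6, s = -9 − 1·14 = -23, t = 11 − 1·(-17) = 28  (check: 326·(-23) + 268·28 = 6)
  q = 1: r = 2, s = 14 − 1·(-23) = 37, t = -17 − 1·28 = -45  (check: 326·37 + 268·(-45) = 2)
The row with r = 2 (the gcd) gives the Bezout coefficients s = 37, t = -45.
Result: 326 · (37) + 268 · (-45) = 2.

gcd(326, 268) = 2; s = 37, t = -45 (check: 326·37 + 268·(-45) = 2).


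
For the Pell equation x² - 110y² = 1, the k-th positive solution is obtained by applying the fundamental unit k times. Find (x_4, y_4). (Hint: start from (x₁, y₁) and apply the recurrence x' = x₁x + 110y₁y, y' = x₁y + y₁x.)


Step 1: Find the fundamental solution (x₁, y₁) of x² - 110y² = 1.
  Expand √110 as a continued fraction. a₀ = ⌊√110⌋ = 10; iterate m_{k+1} = d_k·a_k − m_k, d_{k+1} = (110 − m_{k+1}²)/d_k, a_{k+1} = ⌊(a₀ + m_{k+1})/d_{k+1}⌋ (starting m₀ = 0, d₀ = 1), with convergents p_k = a_k·p_{k-1} + p_{k-2}, q_k = a_k·q_{k-1} + q_{k-2} (p₋₁ = 1, q₋₁ = 0):
  k = 0: a₀ = 10; p₀/q₀ = 10/1; p₀² − 110·q₀² = 100 − 110 = -10.
  k = 1: m = 10, d = 10, a = ⌊(10 + 10)/10⌋ = 2; p/q = (2·10 + 1)/(2·1 + 0) = 21/2; p² − 110·q² = 441 − 440 = 1.
  The first convergent with p² − 110·q² = 1 gives the fundamental solution (x₁, y₁) = (21, 2).
Step 2: Apply the recurrence (x_{n+1}, y_{n+1}) = (x₁x_n + 110y₁y_n, x₁y_n + y₁x_n) repeatedly.
  From (x_1, y_1) = (21, 2): x_2 = 21·21 + 110·2·2 = 881; y_2 = 21·2 + 2·21 = 84.
  From (x_2, y_2) = (881, 84): x_3 = 21·881 + 110·2·84 = 36981; y_3 = 21·84 + 2·881 = 3526.
  From (x_3, y_3) = (36981, 3526): x_4 = 21·36981 + 110·2·3526 = 1552321; y_4 = 21·3526 + 2·36981 = 148008.
Step 3: Verify x_4² - 110·y_4² = 2409700487041 - 2409700487040 = 1 (should be 1). ✓

(x_1, y_1) = (21, 2); (x_4, y_4) = (1552321, 148008).


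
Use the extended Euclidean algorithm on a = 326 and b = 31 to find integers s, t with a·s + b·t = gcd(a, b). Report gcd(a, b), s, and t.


Euclidean algorithm on (326, 31) — divide until remainder is 0:
  326 = 10 · 31 + 16
  31 = 1 · 16 + 15
  16 = 1 · 15 + 1
  15 = 15 · 1 + 0
gcd(326, 31) = 1.
Track Bezout coefficients alongside the remainders: start with r₀ = 326 = a·1 + b·0 (s = 1, t = 0) and r₁ = 31 = a·0 + b·1 (s = 0, t = 1); each new remainder r_{k+1} = r_{k-1} − q_k·r_k inherits s_{k+1} = s_{k-1} − q_k·s_k, t_{k+1} = t_{k-1} − q_k·t_k, so r_k = a·s_k + b·t_k at every step:
  q = 10: r = 16, s = 1 − 10·0 = 1, t = 0 − 10·1 = -10  (check: 326·1 + 31·(-10) = 16)
  q = 1: r = 15, s = 0 − 1·1 = -1, t = 1 − 1·(-10) = 11  (check: 326·(-1) + 31·11 = 15)
  q = 1: r = 1, s = 1 − 1·(-1) = 2, t = -10 − 1·11 = -21  (check: 326·2 + 31·(-21) = 1)
The row with r = 1 (the gcd) gives the Bezout coefficients s = 2, t = -21.
Result: 326 · (2) + 31 · (-21) = 1.

gcd(326, 31) = 1; s = 2, t = -21 (check: 326·2 + 31·(-21) = 1).


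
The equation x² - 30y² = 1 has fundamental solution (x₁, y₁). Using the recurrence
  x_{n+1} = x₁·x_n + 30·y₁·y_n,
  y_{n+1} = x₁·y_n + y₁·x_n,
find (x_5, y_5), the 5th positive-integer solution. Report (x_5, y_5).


Step 1: Find the fundamental solution (x₁, y₁) of x² - 30y² = 1.
  Expand √30 as a continued fraction. a₀ = ⌊√30⌋ = 5; iterate m_{k+1} = d_k·a_k − m_k, d_{k+1} = (30 − m_{k+1}²)/d_k, a_{k+1} = ⌊(a₀ + m_{k+1})/d_{k+1}⌋ (starting m₀ = 0, d₀ = 1), with convergents p_k = a_k·p_{k-1} + p_{k-2}, q_k = a_k·q_{k-1} + q_{k-2} (p₋₁ = 1, q₋₁ = 0):
  k = 0: a₀ = 5; p₀/q₀ = 5/1; p₀² − 30·q₀² = 25 − 30 = -5.
  k = 1: m = 5, d = 5, a = ⌊(5 + 5)/5⌋ = 2; p/q = (2·5 + 1)/(2·1 + 0) = 11/2; p² − 30·q² = 121 − 120 = 1.
  The first convergent with p² − 30·q² = 1 gives the fundamental solution (x₁, y₁) = (11, 2).
Step 2: Apply the recurrence (x_{n+1}, y_{n+1}) = (x₁x_n + 30y₁y_n, x₁y_n + y₁x_n) repeatedly.
  From (x_1, y_1) = (11, 2): x_2 = 11·11 + 30·2·2 = 241; y_2 = 11·2 + 2·11 = 44.
  From (x_2, y_2) = (241, 44): x_3 = 11·241 + 30·2·44 = 5291; y_3 = 11·44 + 2·241 = 966.
  From (x_3, y_3) = (5291, 966): x_4 = 11·5291 + 30·2·966 = 116161; y_4 = 11·966 + 2·5291 = 21208.
  From (x_4, y_4) = (116161, 21208): x_5 = 11·116161 + 30·2·21208 = 2550251; y_5 = 11·21208 + 2·116161 = 465610.
Step 3: Verify x_5² - 30·y_5² = 6503780163001 - 6503780163000 = 1 (should be 1). ✓

(x_1, y_1) = (11, 2); (x_5, y_5) = (2550251, 465610).


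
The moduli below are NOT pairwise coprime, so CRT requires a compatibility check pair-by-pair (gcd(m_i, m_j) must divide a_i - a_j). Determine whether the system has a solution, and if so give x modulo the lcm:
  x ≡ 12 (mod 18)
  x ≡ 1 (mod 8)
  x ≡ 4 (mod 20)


Moduli 18, 8, 20 are not pairwise coprime, so CRT works modulo lcm(m_i) when all pairwise compatibility conditions hold.
Pairwise compatibility: gcd(m_i, m_j) must divide a_i - a_j for every pair.
Merge one congruence at a time:
  Start: x ≡ 12 (mod 18).
  Combine with x ≡ 1 (mod 8): gcd(18, 8) = 2, and 1 - 12 = -11 is NOT divisible by 2.
    ⇒ system is inconsistent (no integer solution).

No solution (the system is inconsistent).


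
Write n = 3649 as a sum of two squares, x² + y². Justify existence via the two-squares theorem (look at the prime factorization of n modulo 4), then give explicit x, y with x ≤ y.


Step 1: Factor n = 3649 = 41 · 89.
Step 2: Check the mod-4 condition on each prime factor: 41 ≡ 1 (mod 4), exponent 1; 89 ≡ 1 (mod 4), exponent 1.
All primes ≡ 3 (mod 4) appear to even exponent (or don't appear), so by the two-squares theorem n IS expressible as a sum of two squares.
Step 3: Build a representation. Here n = 41 · 89 is a product of primes ≡ 1 (mod 4). Each prime p ≡ 1 (mod 4) is itself a sum of two squares; find a² by testing p − a² for a perfect square:
  41: 41 − 1² = 40, 41 − 2² = 37, 41 − 3² = 32, 41 − 4² = 25 = 5² ⇒ 41 = 4² + 5².
  89: 89 − 1² = 88, 89 − 2² = 85, 89 − 3² = 80, 89 − 4² = 73, 89 − 5² = 64 = 8² ⇒ 89 = 5² + 8².
  Combine using the Brahmagupta–Fibonacci identity (a² + b²)(c² + d²) = (ac − bd)² + (ad + bc)² = (ac + bd)² + (ad − bc)²:
  41 · 89 = 3649: from (4² + 5²)(5² + 8²), take (4·5 − 5·8, 4·8 + 5·5) = (20 − 40, 32 + 25) = (-20, 57); dropping signs (only squares matter) gives (20, 57); check 20² + 57² = 400 + 3249 = 3649 ✓.
Step 4: Order so x ≤ y and verify: 20² + 57² = 400 + 3249 = 3649 = n. ✓

n = 3649 = 20² + 57² (one valid representation with x ≤ y).


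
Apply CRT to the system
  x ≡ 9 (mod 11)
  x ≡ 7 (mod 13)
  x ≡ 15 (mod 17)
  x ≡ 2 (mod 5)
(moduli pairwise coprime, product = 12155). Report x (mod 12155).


Product of moduli M = 11 · 13 · 17 · 5 = 12155.
Merge one congruence at a time:
  Start: x ≡ 9 (mod 11).
  Combine with x ≡ 7 (mod 13); new modulus lcm = 143.
    Write x = 9 + 11·t and substitute into x ≡ 7 (mod 13): 11·t ≡ 7 − 9 = -2 (mod 13).
    Reduce coefficients mod 13: 11·t ≡ 11 (mod 13).
    The inverse of 11 mod 13 is 6 (since 11·6 = 66 = 5·13 + 1), so t ≡ 6·11 = 66 ≡ 1 (mod 13).
    Then x = 9 + 11·1 = 20, valid modulo lcm(11, 13) = 143: x ≡ 20 (mod 143).
  Combine with x ≡ 15 (mod 17); new modulus lcm = 2431.
    Write x = 20 + 143·t and substitute into x ≡ 15 (mod 17): 143·t ≡ 15 − 20 = -5 (mod 17).
    Reduce coefficients mod 17: 7·t ≡ 12 (mod 17).
    The inverse of 7 mod 17 is 5 (since 7·5 = 35 = 2·17 + 1), so t ≡ 5·12 = 60 ≡ 9 (mod 17).
    Then x = 20 + 143·9 = 1307, valid modulo lcm(143, 17) = 2431: x ≡ 1307 (mod 2431).
  Combine with x ≡ 2 (mod 5); new modulus lcm = 12155.
    Write x = 1307 + 2431·t and substitute into x ≡ 2 (mod 5): 2431·t ≡ 2 − 1307 = -1305 (mod 5).
    Reduce coefficients mod 5: 1·t ≡ 0 (mod 5).
    So t ≡ 0 (mod 5).
    Then x = 1307 + 2431·0 = 1307, valid modulo lcm(2431, 5) = 12155: x ≡ 1307 (mod 12155).
Verify against each original: 1307 mod 11 = 9, 1307 mod 13 = 7, 1307 mod 17 = 15, 1307 mod 5 = 2.

x ≡ 1307 (mod 12155).


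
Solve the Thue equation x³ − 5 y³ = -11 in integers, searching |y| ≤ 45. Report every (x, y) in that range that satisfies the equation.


The equation is x³ - 5y³ = -11. For fixed y, x³ = 5·y³ − 11, so a solution requires the RHS to be a perfect cube.
Strategy: iterate y from -45 to 45, compute RHS = 5·y³ − 11, and check whether it is a (positive or negative) perfect cube.
Check small values of y:
  y = 0: RHS = -11 is not a perfect cube.
  y = 1: RHS = -6 is not a perfect cube.
  y = -1: RHS = -16 is not a perfect cube.
  y = 2: RHS = 29 is not a perfect cube.
  y = -2: RHS = -51 is not a perfect cube.
  y = 3: RHS = 124 is not a perfect cube.
  y = -3: RHS = -146 is not a perfect cube.
Continuing the search up to |y| = 45 finds no solutions either.
No (x, y) in the scanned range satisfies the equation.

No integer solutions with |y| ≤ 45.


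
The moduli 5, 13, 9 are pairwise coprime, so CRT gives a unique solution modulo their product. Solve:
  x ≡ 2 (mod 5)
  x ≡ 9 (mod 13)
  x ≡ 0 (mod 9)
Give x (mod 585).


Moduli 5, 13, 9 are pairwise coprime; by CRT there is a unique solution modulo M = 5 · 13 · 9 = 585.
Solve pairwise, accumulating the modulus:
  Start with x ≡ 2 (mod 5).
  Combine with x ≡ 9 (mod 13): since gcd(5, 13) = 1, we get a unique residue mod 65.
    Write x = 2 + 5·t and substitute into x ≡ 9 (mod 13): 5·t ≡ 9 − 2 = 7 (mod 13).
    The inverse of 5 mod 13 is 8 (since 5·8 = 40 = 3·13 + 1), so t ≡ 8·7 = 56 ≡ 4 (mod 13).
    Then x = 2 + 5·4 = 22, valid modulo lcm(5, 13) = 65: x ≡ 22 (mod 65).
  Combine with x ≡ 0 (mod 9): since gcd(65, 9) = 1, we get a unique residue mod 585.
    Write x = 22 + 65·t and substitute into x ≡ 0 (mod 9): 65·t ≡ 0 − 22 = -22 (mod 9).
    Reduce coefficients mod 9: 2·t ≡ 5 (mod 9).
    The inverse of 2 mod 9 is 5 (since 2·5 = 10 = 1·9 + 1), so t ≡ 5·5 = 25 ≡ 7 (mod 9).
    Then x = 22 + 65·7 = 477, valid modulo lcm(65, 9) = 585: x ≡ 477 (mod 585).
Verify: 477 mod 5 = 2 ✓, 477 mod 13 = 9 ✓, 477 mod 9 = 0 ✓.

x ≡ 477 (mod 585).


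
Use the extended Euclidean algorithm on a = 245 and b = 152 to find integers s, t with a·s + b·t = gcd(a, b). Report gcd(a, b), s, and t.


Euclidean algorithm on (245, 152) — divide until remainder is 0:
  245 = 1 · 152 + 93
  152 = 1 · 93 + 59
  93 = 1 · 59 + 34
  59 = 1 · 34 + 25
  34 = 1 · 25 + 9
  25 = 2 · 9 + 7
  9 = 1 · 7 + 2
  7 = 3 · 2 + 1
  2 = 2 · 1 + 0
gcd(245, 152) = 1.
Track Bezout coefficients alongside the remainders: start with r₀ = 245 = a·1 + b·0 (s = 1, t = 0) and r₁ = 152 = a·0 + b·1 (s = 0, t = 1); each new remainder r_{k+1} = r_{k-1} − q_k·r_k inherits s_{k+1} = s_{k-1} − q_k·s_k, t_{k+1} = t_{k-1} − q_k·t_k, so r_k = a·s_k + b·t_k at every step:
  q = 1: r = 93, s = 1 − 1·0 = 1, t = 0 − 1·1 = -1  (check: 245·1 + 152·(-1) = 93)
  q = 1: r = 59, s = 0 − 1·1 = -1, t = 1 − 1·(-1) = 2  (check: 245·(-1) + 152·2 = 59)
  q = 1: r = 34, s = 1 − 1·(-1) = 2, t = -1 − 1·2 = -3  (check: 245·2 + 152·(-3) = 34)
  q = 1: r = 25, s = -1 − 1·2 = -3, t = 2 − 1·(-3) = 5  (check: 245·(-3) + 152·5 = 25)
  q = 1: r = 9, s = 2 − 1·(-3) = 5, t = -3 − 1·5 = -8  (check: 245·5 + 152·(-8) = 9)
  q = 2: r = 7, s = -3 − 2·5 = -13, t = 5 − 2·(-8) = 21  (check: 245·(-13) + 152·21 = 7)
  q = 1: r = 2, s = 5 − 1·(-13) = 18, t = -8 − 1·21 = -29  (check: 245·18 + 152·(-29) = 2)
  q = 3: r = 1, s = -13 − 3·18 = -67, t = 21 − 3·(-29) = 108  (check: 245·(-67) + 152·108 = 1)
The row with r = 1 (the gcd) gives the Bezout coefficients s = -67, t = 108.
Result: 245 · (-67) + 152 · (108) = 1.

gcd(245, 152) = 1; s = -67, t = 108 (check: 245·(-67) + 152·108 = 1).


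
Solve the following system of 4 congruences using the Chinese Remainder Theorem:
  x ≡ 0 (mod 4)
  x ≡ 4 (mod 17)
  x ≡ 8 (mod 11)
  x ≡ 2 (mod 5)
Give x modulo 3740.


Product of moduli M = 4 · 17 · 11 · 5 = 3740.
Merge one congruence at a time:
  Start: x ≡ 0 (mod 4).
  Combine with x ≡ 4 (mod 17); new modulus lcm = 68.
    Write x = 0 + 4·t and substitute into x ≡ 4 (mod 17): 4·t ≡ 4 − 0 = 4 (mod 17).
    The inverse of 4 mod 17 is 13 (since 4·13 = 52 = 3·17 + 1), so t ≡ 13·4 = 52 ≡ 1 (mod 17).
    Then x = 0 + 4·1 = 4, valid modulo lcm(4, 17) = 68: x ≡ 4 (mod 68).
  Combine with x ≡ 8 (mod 11); new modulus lcm = 748.
    Write x = 4 + 68·t and substitute into x ≡ 8 (mod 11): 68·t ≡ 8 − 4 = 4 (mod 11).
    Reduce coefficients mod 11: 2·t ≡ 4 (mod 11).
    The inverse of 2 mod 11 is 6 (since 2·6 = 12 = 1·11 + 1), so t ≡ 6·4 = 24 ≡ 2 (mod 11).
    Then x = 4 + 68·2 = 140, valid modulo lcm(68, 11) = 748: x ≡ 140 (mod 748).
  Combine with x ≡ 2 (mod 5); new modulus lcm = 3740.
    Write x = 140 + 748·t and substitute into x ≡ 2 (mod 5): 748·t ≡ 2 − 140 = -138 (mod 5).
    Reduce coefficients mod 5: 3·t ≡ 2 (mod 5).
    The inverse of 3 mod 5 is 2 (since 3·2 = 6 = 1·5 + 1), so t ≡ 2·2 = 4 ≡ 4 (mod 5).
    Then x = 140 + 748·4 = 3132, valid modulo lcm(748, 5) = 3740: x ≡ 3132 (mod 3740).
Verify against each original: 3132 mod 4 = 0, 3132 mod 17 = 4, 3132 mod 11 = 8, 3132 mod 5 = 2.

x ≡ 3132 (mod 3740).


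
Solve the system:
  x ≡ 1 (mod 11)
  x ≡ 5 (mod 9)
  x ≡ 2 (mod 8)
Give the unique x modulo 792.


Moduli 11, 9, 8 are pairwise coprime; by CRT there is a unique solution modulo M = 11 · 9 · 8 = 792.
Solve pairwise, accumulating the modulus:
  Start with x ≡ 1 (mod 11).
  Combine with x ≡ 5 (mod 9): since gcd(11, 9) = 1, we get a unique residue mod 99.
    Write x = 1 + 11·t and substitute into x ≡ 5 (mod 9): 11·t ≡ 5 − 1 = 4 (mod 9).
    Reduce coefficients mod 9: 2·t ≡ 4 (mod 9).
    The inverse of 2 mod 9 is 5 (since 2·5 = 10 = 1·9 + 1), so t ≡ 5·4 = 20 ≡ 2 (mod 9).
    Then x = 1 + 11·2 = 23, valid modulo lcm(11, 9) = 99: x ≡ 23 (mod 99).
  Combine with x ≡ 2 (mod 8): since gcd(99, 8) = 1, we get a unique residue mod 792.
    Write x = 23 + 99·t and substitute into x ≡ 2 (mod 8): 99·t ≡ 2 − 23 = -21 (mod 8).
    Reduce coefficients mod 8: 3·t ≡ 3 (mod 8).
    The inverse of 3 mod 8 is 3 (since 3·3 = 9 = 1·8 + 1), so t ≡ 3·3 = 9 ≡ 1 (mod 8).
    Then x = 23 + 99·1 = 122, valid modulo lcm(99, 8) = 792: x ≡ 122 (mod 792).
Verify: 122 mod 11 = 1 ✓, 122 mod 9 = 5 ✓, 122 mod 8 = 2 ✓.

x ≡ 122 (mod 792).


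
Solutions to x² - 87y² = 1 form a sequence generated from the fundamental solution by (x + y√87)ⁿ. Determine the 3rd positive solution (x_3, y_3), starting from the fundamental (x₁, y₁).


Step 1: Find the fundamental solution (x₁, y₁) of x² - 87y² = 1.
  Expand √87 as a continued fraction. a₀ = ⌊√87⌋ = 9; iterate m_{k+1} = d_k·a_k − m_k, d_{k+1} = (87 − m_{k+1}²)/d_k, a_{k+1} = ⌊(a₀ + m_{k+1})/d_{k+1}⌋ (starting m₀ = 0, d₀ = 1), with convergents p_k = a_k·p_{k-1} + p_{k-2}, q_k = a_k·q_{k-1} + q_{k-2} (p₋₁ = 1, q₋₁ = 0):
  k = 0: a₀ = 9; p₀/q₀ = 9/1; p₀² − 87·q₀² = 81 − 87 = -6.
  k = 1: m = 9, d = 6, a = ⌊(9 + 9)/6⌋ = 3; p/q = (3·9 + 1)/(3·1 + 0) = 28/3; p² − 87·q² = 784 − 783 = 1.
  The first convergent with p² − 87·q² = 1 gives the fundamental solution (x₁, y₁) = (28, 3).
Step 2: Apply the recurrence (x_{n+1}, y_{n+1}) = (x₁x_n + 87y₁y_n, x₁y_n + y₁x_n) repeatedly.
  From (x_1, y_1) = (28, 3): x_2 = 28·28 + 87·3·3 = 1567; y_2 = 28·3 + 3·28 = 168.
  From (x_2, y_2) = (1567, 168): x_3 = 28·1567 + 87·3·168 = 87724; y_3 = 28·168 + 3·1567 = 9405.
Step 3: Verify x_3² - 87·y_3² = 7695500176 - 7695500175 = 1 (should be 1). ✓

(x_1, y_1) = (28, 3); (x_3, y_3) = (87724, 9405).


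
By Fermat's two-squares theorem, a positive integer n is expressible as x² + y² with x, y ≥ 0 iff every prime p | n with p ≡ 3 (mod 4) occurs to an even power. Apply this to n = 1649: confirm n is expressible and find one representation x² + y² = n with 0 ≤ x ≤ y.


Step 1: Factor n = 1649 = 17 · 97.
Step 2: Check the mod-4 condition on each prime factor: 17 ≡ 1 (mod 4), exponent 1; 97 ≡ 1 (mod 4), exponent 1.
All primes ≡ 3 (mod 4) appear to even exponent (or don't appear), so by the two-squares theorem n IS expressible as a sum of two squares.
Step 3: Build a representation. Here n = 17 · 97 is a product of primes ≡ 1 (mod 4). Each prime p ≡ 1 (mod 4) is itself a sum of two squares; find a² by testing p − a² for a perfect square:
  17: 17 − 1² = 16 = 4² ⇒ 17 = 1² + 4².
  97: 97 − 1² = 96, 97 − 2² = 93, 97 − 3² = 88, 97 − 4² = 81 = 9² ⇒ 97 = 4² + 9².
  Combine using the Brahmagupta–Fibonacci identity (a² + b²)(c² + d²) = (ac − bd)² + (ad + bc)² = (ac + bd)² + (ad − bc)²:
  17 · 97 = 1649: from (1² + 4²)(4² + 9²), take (1·4 − 4·9, 1·9 + 4·4) = (4 − 36, 9 + 16) = (-32, 25); dropping signs (only squares matter) gives (32, 25); check 32² + 25² = 1024 + 625 = 1649 ✓.
Step 4: Order so x ≤ y and verify: 25² + 32² = 625 + 1024 = 1649 = n. ✓

n = 1649 = 25² + 32² (one valid representation with x ≤ y).


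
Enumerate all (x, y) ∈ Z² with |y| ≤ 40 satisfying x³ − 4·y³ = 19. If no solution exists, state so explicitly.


The equation is x³ - 4y³ = 19. For fixed y, x³ = 4·y³ + 19, so a solution requires the RHS to be a perfect cube.
Strategy: iterate y from -40 to 40, compute RHS = 4·y³ + 19, and check whether it is a (positive or negative) perfect cube.
Check small values of y:
  y = 0: RHS = 19 is not a perfect cube.
  y = 1: RHS = 23 is not a perfect cube.
  y = -1: RHS = 15 is not a perfect cube.
  y = 2: RHS = 51 is not a perfect cube.
  y = -2: RHS = -13 is not a perfect cube.
  y = 3: RHS = 127 is not a perfect cube.
  y = -3: RHS = -89 is not a perfect cube.
Continuing the search up to |y| = 40 finds no solutions either.
No (x, y) in the scanned range satisfies the equation.

No integer solutions with |y| ≤ 40.


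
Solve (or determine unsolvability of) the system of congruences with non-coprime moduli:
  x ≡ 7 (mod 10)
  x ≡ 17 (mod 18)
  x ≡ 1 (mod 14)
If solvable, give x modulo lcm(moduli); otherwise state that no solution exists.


Moduli 10, 18, 14 are not pairwise coprime, so CRT works modulo lcm(m_i) when all pairwise compatibility conditions hold.
Pairwise compatibility: gcd(m_i, m_j) must divide a_i - a_j for every pair.
Merge one congruence at a time:
  Start: x ≡ 7 (mod 10).
  Combine with x ≡ 17 (mod 18): gcd(10, 18) = 2; 17 - 7 = 10, which IS divisible by 2, so compatible.
    Write x = 7 + 10·t and substitute into x ≡ 17 (mod 18): 10·t ≡ 17 − 7 = 10 (mod 18).
    Divide the congruence (and modulus) by g = 2: 5·t ≡ 5 (mod 9).
    The inverse of 5 mod 9 is 2 (since 5·2 = 10 = 1·9 + 1), so t ≡ 2·5 = 10 ≡ 1 (mod 9).
    Then x = 7 + 10·1 = 17, valid modulo lcm(10, 18) = 90: x ≡ 17 (mod 90).
  Combine with x ≡ 1 (mod 14): gcd(90, 14) = 2; 1 - 17 = -16, which IS divisible by 2, so compatible.
    Write x = 17 + 90·t and substitute into x ≡ 1 (mod 14): 90·t ≡ 1 − 17 = -16 (mod 14).
    Divide the congruence (and modulus) by g = 2: 45·t ≡ -8 (mod 7).
    Reduce coefficients mod 7: 3·t ≡ 6 (mod 7).
    The inverse of 3 mod 7 is 5 (since 3·5 = 15 = 2·7 + 1), so t ≡ 5·6 = 30 ≡ 2 (mod 7).
    Then x = 17 + 90·2 = 197, valid modulo lcm(90, 14) = 630: x ≡ 197 (mod 630).
Verify: 197 mod 10 = 7, 197 mod 18 = 17, 197 mod 14 = 1.

x ≡ 197 (mod 630).


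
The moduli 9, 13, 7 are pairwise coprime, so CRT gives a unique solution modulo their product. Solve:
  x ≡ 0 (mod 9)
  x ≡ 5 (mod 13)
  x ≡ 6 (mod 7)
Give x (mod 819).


Moduli 9, 13, 7 are pairwise coprime; by CRT there is a unique solution modulo M = 9 · 13 · 7 = 819.
Solve pairwise, accumulating the modulus:
  Start with x ≡ 0 (mod 9).
  Combine with x ≡ 5 (mod 13): since gcd(9, 13) = 1, we get a unique residue mod 117.
    Write x = 0 + 9·t and substitute into x ≡ 5 (mod 13): 9·t ≡ 5 − 0 = 5 (mod 13).
    The inverse of 9 mod 13 is 3 (since 9·3 = 27 = 2·13 + 1), so t ≡ 3·5 = 15 ≡ 2 (mod 13).
    Then x = 0 + 9·2 = 18, valid modulo lcm(9, 13) = 117: x ≡ 18 (mod 117).
  Combine with x ≡ 6 (mod 7): since gcd(117, 7) = 1, we get a unique residue mod 819.
    Write x = 18 + 117·t and substitute into x ≡ 6 (mod 7): 117·t ≡ 6 − 18 = -12 (mod 7).
    Reduce coefficients mod 7: 5·t ≡ 2 (mod 7).
    The inverse of 5 mod 7 is 3 (since 5·3 = 15 = 2·7 + 1), so t ≡ 3·2 = 6 ≡ 6 (mod 7).
    Then x = 18 + 117·6 = 720, valid modulo lcm(117, 7) = 819: x ≡ 720 (mod 819).
Verify: 720 mod 9 = 0 ✓, 720 mod 13 = 5 ✓, 720 mod 7 = 6 ✓.

x ≡ 720 (mod 819).


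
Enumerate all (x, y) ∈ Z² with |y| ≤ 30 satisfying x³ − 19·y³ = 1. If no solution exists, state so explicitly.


The equation is x³ - 19y³ = 1. For fixed y, x³ = 19·y³ + 1, so a solution requires the RHS to be a perfect cube.
Strategy: iterate y from -30 to 30, compute RHS = 19·y³ + 1, and check whether it is a (positive or negative) perfect cube.
Check small values of y:
  y = 0: RHS = 1 = (1)³ ⇒ x = 1 works.
  y = 1: RHS = 20 is not a perfect cube.
  y = -1: RHS = -18 is not a perfect cube.
  y = 2: RHS = 153 is not a perfect cube.
  y = -2: RHS = -151 is not a perfect cube.
  y = 3: RHS = 514 is not a perfect cube.
  y = -3: RHS = -512 = (-8)³ ⇒ x = -8 works.
Continuing the search up to |y| = 30 finds no further solutions beyond those listed.
Collected solutions: (1, 0), (-8, -3).

Solutions (with |y| ≤ 30): (1, 0), (-8, -3).


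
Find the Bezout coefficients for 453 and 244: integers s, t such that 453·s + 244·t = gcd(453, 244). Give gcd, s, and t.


Euclidean algorithm on (453, 244) — divide until remainder is 0:
  453 = 1 · 244 + 209
  244 = 1 · 209 + 35
  209 = 5 · 35 + 34
  35 = 1 · 34 + 1
  34 = 34 · 1 + 0
gcd(453, 244) = 1.
Track Bezout coefficients alongside the remainders: start with r₀ = 453 = a·1 + b·0 (s = 1, t = 0) and r₁ = 244 = a·0 + b·1 (s = 0, t = 1); each new remainder r_{k+1} = r_{k-1} − q_k·r_k inherits s_{k+1} = s_{k-1} − q_k·s_k, t_{k+1} = t_{k-1} − q_k·t_k, so r_k = a·s_k + b·t_k at every step:
  q = 1: r = 209, s = 1 − 1·0 = 1, t = 0 − 1·1 = -1  (check: 453·1 + 244·(-1) = 209)
  q = 1: r = 35, s = 0 − 1·1 = -1, t = 1 − 1·(-1) = 2  (check: 453·(-1) + 244·2 = 35)
  q = 5: r = 34, s = 1 − 5·(-1) = 6, t = -1 − 5·2 = -11  (check: 453·6 + 244·(-11) = 34)
  q = 1: r = 1, s = -1 − 1·6 = -7, t = 2 − 1·(-11) = 13  (check: 453·(-7) + 244·13 = 1)
The row with r = 1 (the gcd) gives the Bezout coefficients s = -7, t = 13.
Result: 453 · (-7) + 244 · (13) = 1.

gcd(453, 244) = 1; s = -7, t = 13 (check: 453·(-7) + 244·13 = 1).


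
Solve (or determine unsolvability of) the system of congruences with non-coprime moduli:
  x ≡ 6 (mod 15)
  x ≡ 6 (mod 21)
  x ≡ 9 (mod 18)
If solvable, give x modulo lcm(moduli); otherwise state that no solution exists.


Moduli 15, 21, 18 are not pairwise coprime, so CRT works modulo lcm(m_i) when all pairwise compatibility conditions hold.
Pairwise compatibility: gcd(m_i, m_j) must divide a_i - a_j for every pair.
Merge one congruence at a time:
  Start: x ≡ 6 (mod 15).
  Combine with x ≡ 6 (mod 21): gcd(15, 21) = 3; 6 - 6 = 0, which IS divisible by 3, so compatible.
    Write x = 6 + 15·t and substitute into x ≡ 6 (mod 21): 15·t ≡ 6 − 6 = 0 (mod 21).
    Divide the congruence (and modulus) by g = 3: 5·t ≡ 0 (mod 7).
    The inverse of 5 mod 7 is 3 (since 5·3 = 15 = 2·7 + 1), so t ≡ 3·0 = 0 ≡ 0 (mod 7).
    Then x = 6 + 15·0 = 6, valid modulo lcm(15, 21) = 105: x ≡ 6 (mod 105).
  Combine with x ≡ 9 (mod 18): gcd(105, 18) = 3; 9 - 6 = 3, which IS divisible by 3, so compatible.
    Write x = 6 + 105·t and substitute into x ≡ 9 (mod 18): 105·t ≡ 9 − 6 = 3 (mod 18).
    Divide the congruence (and modulus) by g = 3: 35·t ≡ 1 (mod 6).
    Reduce coefficients mod 6: 5·t ≡ 1 (mod 6).
    The inverse of 5 mod 6 is 5 (since 5·5 = 25 = 4·6 + 1), so t ≡ 5·1 = 5 ≡ 5 (mod 6).
    Then x = 6 + 105·5 = 531, valid modulo lcm(105, 18) = 630: x ≡ 531 (mod 630).
Verify: 531 mod 15 = 6, 531 mod 21 = 6, 531 mod 18 = 9.

x ≡ 531 (mod 630).


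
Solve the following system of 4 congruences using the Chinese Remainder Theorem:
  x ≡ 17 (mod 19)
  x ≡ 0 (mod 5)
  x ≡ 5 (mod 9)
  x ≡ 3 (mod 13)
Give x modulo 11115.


Product of moduli M = 19 · 5 · 9 · 13 = 11115.
Merge one congruence at a time:
  Start: x ≡ 17 (mod 19).
  Combine with x ≡ 0 (mod 5); new modulus lcm = 95.
    Write x = 17 + 19·t and substitute into x ≡ 0 (mod 5): 19·t ≡ 0 − 17 = -17 (mod 5).
    Reduce coefficients mod 5: 4·t ≡ 3 (mod 5).
    The inverse of 4 mod 5 is 4 (since 4·4 = 16 = 3·5 + 1), so t ≡ 4·3 = 12 ≡ 2 (mod 5).
    Then x = 17 + 19·2 = 55, valid modulo lcm(19, 5) = 95: x ≡ 55 (mod 95).
  Combine with x ≡ 5 (mod 9); new modulus lcm = 855.
    Write x = 55 + 95·t and substitute into x ≡ 5 (mod 9): 95·t ≡ 5 − 55 = -50 (mod 9).
    Reduce coefficients mod 9: 5·t ≡ 4 (mod 9).
    The inverse of 5 mod 9 is 2 (since 5·2 = 10 = 1·9 + 1), so t ≡ 2·4 = 8 ≡ 8 (mod 9).
    Then x = 55 + 95·8 = 815, valid modulo lcm(95, 9) = 855: x ≡ 815 (mod 855).
  Combine with x ≡ 3 (mod 13); new modulus lcm = 11115.
    Write x = 815 + 855·t and substitute into x ≡ 3 (mod 13): 855·t ≡ 3 − 815 = -812 (mod 13).
    Reduce coefficients mod 13: 10·t ≡ 7 (mod 13).
    The inverse of 10 mod 13 is 4 (since 10·4 = 40 = 3·13 + 1), so t ≡ 4·7 = 28 ≡ 2 (mod 13).
    Then x = 815 + 855·2 = 2525, valid modulo lcm(855, 13) = 11115: x ≡ 2525 (mod 11115).
Verify against each original: 2525 mod 19 = 17, 2525 mod 5 = 0, 2525 mod 9 = 5, 2525 mod 13 = 3.

x ≡ 2525 (mod 11115).


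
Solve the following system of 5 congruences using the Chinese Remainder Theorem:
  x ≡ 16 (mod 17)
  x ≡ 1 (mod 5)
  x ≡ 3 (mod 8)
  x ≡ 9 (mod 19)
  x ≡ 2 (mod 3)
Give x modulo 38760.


Product of moduli M = 17 · 5 · 8 · 19 · 3 = 38760.
Merge one congruence at a time:
  Start: x ≡ 16 (mod 17).
  Combine with x ≡ 1 (mod 5); new modulus lcm = 85.
    Write x = 16 + 17·t and substitute into x ≡ 1 (mod 5): 17·t ≡ 1 − 16 = -15 (mod 5).
    Reduce coefficients mod 5: 2·t ≡ 0 (mod 5).
    The inverse of 2 mod 5 is 3 (since 2·3 = 6 = 1·5 + 1), so t ≡ 3·0 = 0 ≡ 0 (mod 5).
    Then x = 16 + 17·0 = 16, valid modulo lcm(17, 5) = 85: x ≡ 16 (mod 85).
  Combine with x ≡ 3 (mod 8); new modulus lcm = 680.
    Write x = 16 + 85·t and substitute into x ≡ 3 (mod 8): 85·t ≡ 3 − 16 = -13 (mod 8).
    Reduce coefficients mod 8: 5·t ≡ 3 (mod 8).
    The inverse of 5 mod 8 is 5 (since 5·5 = 25 = 3·8 + 1), so t ≡ 5·3 = 15 ≡ 7 (mod 8).
    Then x = 16 + 85·7 = 611, valid modulo lcm(85, 8) = 680: x ≡ 611 (mod 680).
  Combine with x ≡ 9 (mod 19); new modulus lcm = 12920.
    Write x = 611 + 680·t and substitute into x ≡ 9 (mod 19): 680·t ≡ 9 − 611 = -602 (mod 19).
    Reduce coefficients mod 19: 15·t ≡ 6 (mod 19).
    The inverse of 15 mod 19 is 14 (since 15·14 = 210 = 11·19 + 1), so t ≡ 14·6 = 84 ≡ 8 (mod 19).
    Then x = 611 + 680·8 = 6051, valid modulo lcm(680, 19) = 12920: x ≡ 6051 (mod 12920).
  Combine with x ≡ 2 (mod 3); new modulus lcm = 38760.
    Write x = 6051 + 12920·t and substitute into x ≡ 2 (mod 3): 12920·t ≡ 2 − 6051 = -6049 (mod 3).
    Reduce coefficients mod 3: 2·t ≡ 2 (mod 3).
    The inverse of 2 mod 3 is 2 (since 2·2 = 4 = 1·3 + 1), so t ≡ 2·2 = 4 ≡ 1 (mod 3).
    Then x = 6051 + 12920·1 = 18971, valid modulo lcm(12920, 3) = 38760: x ≡ 18971 (mod 38760).
Verify against each original: 18971 mod 17 = 16, 18971 mod 5 = 1, 18971 mod 8 = 3, 18971 mod 19 = 9, 18971 mod 3 = 2.

x ≡ 18971 (mod 38760).


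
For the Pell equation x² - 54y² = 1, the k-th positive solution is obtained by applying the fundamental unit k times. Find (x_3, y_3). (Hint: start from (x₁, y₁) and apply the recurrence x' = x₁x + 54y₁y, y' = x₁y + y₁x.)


Step 1: Find the fundamental solution (x₁, y₁) of x² - 54y² = 1.
  Expand √54 as a continued fraction. a₀ = ⌊√54⌋ = 7; iterate m_{k+1} = d_k·a_k − m_k, d_{k+1} = (54 − m_{k+1}²)/d_k, a_{k+1} = ⌊(a₀ + m_{k+1})/d_{k+1}⌋ (starting m₀ = 0, d₀ = 1), with convergents p_k = a_k·p_{k-1} + p_{k-2}, q_k = a_k·q_{k-1} + q_{k-2} (p₋₁ = 1, q₋₁ = 0):
  k = 0: a₀ = 7; p₀/q₀ = 7/1; p₀² − 54·q₀² = 49 − 54 = -5.
  k = 1: m = 7, d = 5, a = ⌊(7 + 7)/5⌋ = 2; p/q = (2·7 + 1)/(2·1 + 0) = 15/2; p² − 54·q² = 225 − 216 = 9.
  k = 2: m = 3, d = 9, a = ⌊(7 + 3)/9⌋ = 1; p/q = (1·15 + 7)/(1·2 + 1) = 22/3; p² − 54·q² = 484 − 486 = -2.
  k = 3: m = 6, d = 2, a = ⌊(7 + 6)/2⌋ = 6; p/q = (6·22 + 15)/(6·3 + 2) = 147/20; p² − 54·q² = 21609 − 21600 = 9.
  k = 4: m = 6, d = 9, a = ⌊(7 + 6)/9⌋ = 1; p/q = (1·147 + 22)/(1·20 + 3) = 169/23; p² − 54·q² = 28561 − 28566 = -5.
  k = 5: m = 3, d = 5, a = ⌊(7 + 3)/5⌋ = 2; p/q = (2·169 + 147)/(2·23 + 20) = 485/66; p² − 54·q² = 235225 − 235224 = 1.
  The first convergent with p² − 54·q² = 1 gives the fundamental solution (x₁, y₁) = (485, 66).
Step 2: Apply the recurrence (x_{n+1}, y_{n+1}) = (x₁x_n + 54y₁y_n, x₁y_n + y₁x_n) repeatedly.
  From (x_1, y_1) = (485, 66): x_2 = 485·485 + 54·66·66 = 470449; y_2 = 485·66 + 66·485 = 64020.
  From (x_2, y_2) = (470449, 64020): x_3 = 485·470449 + 54·66·64020 = 456335045; y_3 = 485·64020 + 66·470449 = 62099334.
Step 3: Verify x_3² - 54·y_3² = 208241673295152025 - 208241673295152024 = 1 (should be 1). ✓

(x_1, y_1) = (485, 66); (x_3, y_3) = (456335045, 62099334).


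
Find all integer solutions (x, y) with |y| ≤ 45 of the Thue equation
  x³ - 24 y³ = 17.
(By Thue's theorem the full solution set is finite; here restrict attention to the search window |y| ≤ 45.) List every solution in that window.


The equation is x³ - 24y³ = 17. For fixed y, x³ = 24·y³ + 17, so a solution requires the RHS to be a perfect cube.
Strategy: iterate y from -45 to 45, compute RHS = 24·y³ + 17, and check whether it is a (positive or negative) perfect cube.
Check small values of y:
  y = 0: RHS = 17 is not a perfect cube.
  y = 1: RHS = 41 is not a perfect cube.
  y = -1: RHS = -7 is not a perfect cube.
  y = 2: RHS = 209 is not a perfect cube.
  y = -2: RHS = -175 is not a perfect cube.
  y = 3: RHS = 665 is not a perfect cube.
  y = -3: RHS = -631 is not a perfect cube.
Continuing the search up to |y| = 45 finds no solutions either.
No (x, y) in the scanned range satisfies the equation.

No integer solutions with |y| ≤ 45.


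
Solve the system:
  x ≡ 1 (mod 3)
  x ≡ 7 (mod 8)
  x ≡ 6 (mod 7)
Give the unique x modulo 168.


Moduli 3, 8, 7 are pairwise coprime; by CRT there is a unique solution modulo M = 3 · 8 · 7 = 168.
Solve pairwise, accumulating the modulus:
  Start with x ≡ 1 (mod 3).
  Combine with x ≡ 7 (mod 8): since gcd(3, 8) = 1, we get a unique residue mod 24.
    Write x = 1 + 3·t and substitute into x ≡ 7 (mod 8): 3·t ≡ 7 − 1 = 6 (mod 8).
    The inverse of 3 mod 8 is 3 (since 3·3 = 9 = 1·8 + 1), so t ≡ 3·6 = 18 ≡ 2 (mod 8).
    Then x = 1 + 3·2 = 7, valid modulo lcm(3, 8) = 24: x ≡ 7 (mod 24).
  Combine with x ≡ 6 (mod 7): since gcd(24, 7) = 1, we get a unique residue mod 168.
    Write x = 7 + 24·t and substitute into x ≡ 6 (mod 7): 24·t ≡ 6 − 7 = -1 (mod 7).
    Reduce coefficients mod 7: 3·t ≡ 6 (mod 7).
    The inverse of 3 mod 7 is 5 (since 3·5 = 15 = 2·7 + 1), so t ≡ 5·6 = 30 ≡ 2 (mod 7).
    Then x = 7 + 24·2 = 55, valid modulo lcm(24, 7) = 168: x ≡ 55 (mod 168).
Verify: 55 mod 3 = 1 ✓, 55 mod 8 = 7 ✓, 55 mod 7 = 6 ✓.

x ≡ 55 (mod 168).


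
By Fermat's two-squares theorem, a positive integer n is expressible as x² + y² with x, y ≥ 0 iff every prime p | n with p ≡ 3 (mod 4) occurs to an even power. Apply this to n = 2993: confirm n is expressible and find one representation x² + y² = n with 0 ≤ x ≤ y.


Step 1: Factor n = 2993 = 41 · 73.
Step 2: Check the mod-4 condition on each prime factor: 41 ≡ 1 (mod 4), exponent 1; 73 ≡ 1 (mod 4), exponent 1.
All primes ≡ 3 (mod 4) appear to even exponent (or don't appear), so by the two-squares theorem n IS expressible as a sum of two squares.
Step 3: Build a representation. Here n = 41 · 73 is a product of primes ≡ 1 (mod 4). Each prime p ≡ 1 (mod 4) is itself a sum of two squares; find a² by testing p − a² for a perfect square:
  41: 41 − 1² = 40, 41 − 2² = 37, 41 − 3² = 32, 41 − 4² = 25 = 5² ⇒ 41 = 4² + 5².
  73: 73 − 1² = 72, 73 − 2² = 69, 73 − 3² = 64 = 8² ⇒ 73 = 3² + 8².
  Combine using the Brahmagupta–Fibonacci identity (a² + b²)(c² + d²) = (ac − bd)² + (ad + bc)² = (ac + bd)² + (ad − bc)²:
  41 · 73 = 2993: from (4² + 5²)(3² + 8²), take (4·3 − 5·8, 4·8 + 5·3) = (12 − 40, 32 + 15) = (-28, 47); dropping signs (only squares matter) gives (28, 47); check 28² + 47² = 784 + 2209 = 2993 ✓.
Step 4: Order so x ≤ y and verify: 28² + 47² = 784 + 2209 = 2993 = n. ✓

n = 2993 = 28² + 47² (one valid representation with x ≤ y).


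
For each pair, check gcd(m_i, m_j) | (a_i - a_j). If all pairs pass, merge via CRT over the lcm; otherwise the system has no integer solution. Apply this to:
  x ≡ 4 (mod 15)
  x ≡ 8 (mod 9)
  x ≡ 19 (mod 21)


Moduli 15, 9, 21 are not pairwise coprime, so CRT works modulo lcm(m_i) when all pairwise compatibility conditions hold.
Pairwise compatibility: gcd(m_i, m_j) must divide a_i - a_j for every pair.
Merge one congruence at a time:
  Start: x ≡ 4 (mod 15).
  Combine with x ≡ 8 (mod 9): gcd(15, 9) = 3, and 8 - 4 = 4 is NOT divisible by 3.
    ⇒ system is inconsistent (no integer solution).

No solution (the system is inconsistent).


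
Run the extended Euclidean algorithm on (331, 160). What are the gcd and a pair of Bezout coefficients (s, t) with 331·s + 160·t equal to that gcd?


Euclidean algorithm on (331, 160) — divide until remainder is 0:
  331 = 2 · 160 + 11
  160 = 14 · 11 + 6
  11 = 1 · 6 + 5
  6 = 1 · 5 + 1
  5 = 5 · 1 + 0
gcd(331, 160) = 1.
Track Bezout coefficients alongside the remainders: start with r₀ = 331 = a·1 + b·0 (s = 1, t = 0) and r₁ = 160 = a·0 + b·1 (s = 0, t = 1); each new remainder r_{k+1} = r_{k-1} − q_k·r_k inherits s_{k+1} = s_{k-1} − q_k·s_k, t_{k+1} = t_{k-1} − q_k·t_k, so r_k = a·s_k + b·t_k at every step:
  q = 2: r = 11, s = 1 − 2·0 = 1, t = 0 − 2·1 = -2  (check: 331·1 + 160·(-2) = 11)
  q = 14: r = 6, s = 0 − 14·1 = -14, t = 1 − 14·(-2) = 29  (check: 331·(-14) + 160·29 = 6)
  q = 1: r = 5, s = 1 − 1·(-14) = 15, t = -2 − 1·29 = -31  (check: 331·15 + 160·(-31) = 5)
  q = 1: r = 1, s = -14 − 1·15 = -29, t = 29 − 1·(-31) = 60  (check: 331·(-29) + 160·60 = 1)
The row with r = 1 (the gcd) gives the Bezout coefficients s = -29, t = 60.
Result: 331 · (-29) + 160 · (60) = 1.

gcd(331, 160) = 1; s = -29, t = 60 (check: 331·(-29) + 160·60 = 1).


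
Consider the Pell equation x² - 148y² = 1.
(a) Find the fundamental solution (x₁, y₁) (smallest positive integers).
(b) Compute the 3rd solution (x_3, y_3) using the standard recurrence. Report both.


Step 1: Find the fundamental solution (x₁, y₁) of x² - 148y² = 1.
  Expand √148 as a continued fraction. a₀ = ⌊√148⌋ = 12; iterate m_{k+1} = d_k·a_k − m_k, d_{k+1} = (148 − m_{k+1}²)/d_k, a_{k+1} = ⌊(a₀ + m_{k+1})/d_{k+1}⌋ (starting m₀ = 0, d₀ = 1), with convergents p_k = a_k·p_{k-1} + p_{k-2}, q_k = a_k·q_{k-1} + q_{k-2} (p₋₁ = 1, q₋₁ = 0):
  k = 0: a₀ = 12; p₀/q₀ = 12/1; p₀² − 148·q₀² = 144 − 148 = -4.
  k = 1: m = 12, d = 4, a = ⌊(12 + 12)/4⌋ = 6; p/q = (6·12 + 1)/(6·1 + 0) = 73/6; p² − 148·q² = 5329 − 5328 = 1.
  The first convergent with p² − 148·q² = 1 gives the fundamental solution (x₁, y₁) = (73, 6).
Step 2: Apply the recurrence (x_{n+1}, y_{n+1}) = (x₁x_n + 148y₁y_n, x₁y_n + y₁x_n) repeatedly.
  From (x_1, y_1) = (73, 6): x_2 = 73·73 + 148·6·6 = 10657; y_2 = 73·6 + 6·73 = 876.
  From (x_2, y_2) = (10657, 876): x_3 = 73·10657 + 148·6·876 = 1555849; y_3 = 73·876 + 6·10657 = 127890.
Step 3: Verify x_3² - 148·y_3² = 2420666110801 - 2420666110800 = 1 (should be 1). ✓

(x_1, y_1) = (73, 6); (x_3, y_3) = (1555849, 127890).


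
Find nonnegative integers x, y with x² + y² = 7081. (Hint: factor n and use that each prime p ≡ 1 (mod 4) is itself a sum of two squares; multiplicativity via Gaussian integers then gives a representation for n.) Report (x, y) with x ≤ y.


Step 1: Factor n = 7081 = 73 · 97.
Step 2: Check the mod-4 condition on each prime factor: 73 ≡ 1 (mod 4), exponent 1; 97 ≡ 1 (mod 4), exponent 1.
All primes ≡ 3 (mod 4) appear to even exponent (or don't appear), so by the two-squares theorem n IS expressible as a sum of two squares.
Step 3: Build a representation. Here n = 73 · 97 is a product of primes ≡ 1 (mod 4). Each prime p ≡ 1 (mod 4) is itself a sum of two squares; find a² by testing p − a² for a perfect square:
  73: 73 − 1² = 72, 73 − 2² = 69, 73 − 3² = 64 = 8² ⇒ 73 = 3² + 8².
  97: 97 − 1² = 96, 97 − 2² = 93, 97 − 3² = 88, 97 − 4² = 81 = 9² ⇒ 97 = 4² + 9².
  Combine using the Brahmagupta–Fibonacci identity (a² + b²)(c² + d²) = (ac − bd)² + (ad + bc)² = (ac + bd)² + (ad − bc)²:
  73 · 97 = 7081: from (3² + 8²)(4² + 9²), take (3·4 − 8·9, 3·9 + 8·4) = (12 − 72, 27 + 32) = (-60, 59); dropping signs (only squares matter) gives (60, 59); check 60² + 59² = 3600 + 3481 = 7081 ✓.
Step 4: Order so x ≤ y and verify: 59² + 60² = 3481 + 3600 = 7081 = n. ✓

n = 7081 = 59² + 60² (one valid representation with x ≤ y).


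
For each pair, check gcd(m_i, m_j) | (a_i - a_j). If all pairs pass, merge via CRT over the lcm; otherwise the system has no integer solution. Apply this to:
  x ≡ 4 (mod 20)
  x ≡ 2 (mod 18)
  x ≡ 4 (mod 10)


Moduli 20, 18, 10 are not pairwise coprime, so CRT works modulo lcm(m_i) when all pairwise compatibility conditions hold.
Pairwise compatibility: gcd(m_i, m_j) must divide a_i - a_j for every pair.
Merge one congruence at a time:
  Start: x ≡ 4 (mod 20).
  Combine with x ≡ 2 (mod 18): gcd(20, 18) = 2; 2 - 4 = -2, which IS divisible by 2, so compatible.
    Write x = 4 + 20·t and substitute into x ≡ 2 (mod 18): 20·t ≡ 2 − 4 = -2 (mod 18).
    Divide the congruence (and modulus) by g = 2: 10·t ≡ -1 (mod 9).
    Reduce coefficients mod 9: 1·t ≡ 8 (mod 9).
    So t ≡ 8 (mod 9).
    Then x = 4 + 20·8 = 164, valid modulo lcm(20, 18) = 180: x ≡ 164 (mod 180).
  Combine with x ≡ 4 (mod 10): gcd(180, 10) = 10; 4 - 164 = -160, which IS divisible by 10, so compatible.
    Write x = 164 + 180·t and substitute into x ≡ 4 (mod 10): 180·t ≡ 4 − 164 = -160 (mod 10).
    Divide the congruence (and modulus) by g = 10: 18·t ≡ -16 (mod 1).
    Modulo 1 every t works; take t = 0.
    Then x = 164 + 180·0 = 164, valid modulo lcm(180, 10) = 180: x ≡ 164 (mod 180).
Verify: 164 mod 20 = 4, 164 mod 18 = 2, 164 mod 10 = 4.

x ≡ 164 (mod 180).
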